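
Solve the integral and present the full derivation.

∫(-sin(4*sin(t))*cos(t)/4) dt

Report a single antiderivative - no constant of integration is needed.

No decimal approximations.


Step 1. Substitute u = sin(t), turning ∫(-sin(4*sin(t))*cos(t)/4) dt into ∫(-sin(4*u)/4) du: now ∫(-sin(4*u)/4) du.
Step 2. Evaluate the standard form: now cos(4*u)/16.
Step 3. Substitute back u = sin(t): now cos(4*sin(t))/16.
Answer: cos(4*sin(t))/16.


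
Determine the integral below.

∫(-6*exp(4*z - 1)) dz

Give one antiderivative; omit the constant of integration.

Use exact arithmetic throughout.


Answer: -3*exp(4*z - 1)/2.


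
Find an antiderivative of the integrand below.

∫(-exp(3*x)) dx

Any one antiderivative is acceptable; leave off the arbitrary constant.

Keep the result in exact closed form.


Answer: -exp(3*x)/3.


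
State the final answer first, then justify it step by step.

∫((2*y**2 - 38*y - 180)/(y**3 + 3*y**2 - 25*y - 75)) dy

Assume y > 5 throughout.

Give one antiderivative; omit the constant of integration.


The answer is -4*log(y - 5) + 3*log(y + 3) + 3*log(y + 5).
Step 1. Decompose ∫((2*y**2 - 38*y - 180)/(y**3 + 3*y**2 - 25*y - 75)) dy by partial fractions, (2*y**2 - 38*y - 180)/(y**3 + 3*y**2 - 25*y - 75) = 3/(y + 5) + 3/(y + 3) - 4/(y - 5): now ∫(-4/(y - 5)) dy + ∫(3/(y + 3)) dy + ∫(3/(y + 5)) dy.
Step 2. Evaluate the standard form [assuming y > -5]: now 3*log(y + 5) + ∫(-4/(y - 5)) dy + ∫(3/(y + 3)) dy.
Step 3. Evaluate the standard form [assuming y > -3]: now 3*log(y + 3) + 3*log(y + 5) + ∫(-4/(y - 5)) dy.
Step 4. Evaluate the standard form [assuming y > 5]: now -4*log(y - 5) + 3*log(y + 3) + 3*log(y + 5).
Answer: -4*log(y - 5) + 3*log(y + 3) + 3*log(y + 5).


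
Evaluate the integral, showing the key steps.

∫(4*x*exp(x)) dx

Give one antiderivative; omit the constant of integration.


Step 1. Integrate ∫(4*x*exp(x)) dx by parts with u = x, dv = (4*exp(x)) dx, so v = 4*exp(x): now 4*x*exp(x) + ∫(-4*exp(x)) dx.
Step 2. Evaluate the standard form: now 4*x*exp(x) - 4*exp(x).
Answer: 4*x*exp(x) - 4*exp(x).


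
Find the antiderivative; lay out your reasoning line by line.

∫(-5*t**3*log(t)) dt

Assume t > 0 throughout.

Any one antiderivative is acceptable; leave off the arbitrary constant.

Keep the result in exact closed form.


Step 1. Integrate ∫(-5*t**3*log(t)) dt by parts with u = log(t), dv = (-5*t**3) dt, so v = -5*t**4/4 [assuming t > 0]: now -5*t**4*log(t)/4 + ∫(5*t**3/4) dt.
Step 2. Evaluate the standard form: now -5*t**4*log(t)/4 + 5*t**4/16.
Answer: -5*t**4*log(t)/4 + 5*t**4/16.


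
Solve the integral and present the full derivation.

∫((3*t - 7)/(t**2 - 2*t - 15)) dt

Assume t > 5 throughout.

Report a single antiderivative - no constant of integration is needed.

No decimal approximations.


Step 1. Decompose ∫((3*t - 7)/(t**2 - 2*t - 15)) dt by partial fractions, (3*t - 7)/(t**2 - 2*t - 15) = 2/(t + 3) + 1/(t - 5): now ∫(1/(t - 5)) dt + ∫(2/(t + 3)) dt.
Step 2. Evaluate the standard form [assuming t > -3]: now 2*log(t + 3) + ∫(1/(t - 5)) dt.
Step 3. Evaluate the standard form [assuming t > 5]: now log(t - 5) + 2*log(t + 3).
Answer: log(t - 5) + 2*log(t + 3).


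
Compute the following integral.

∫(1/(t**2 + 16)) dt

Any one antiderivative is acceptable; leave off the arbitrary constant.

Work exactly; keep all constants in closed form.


Answer: atan(t/4)/4.


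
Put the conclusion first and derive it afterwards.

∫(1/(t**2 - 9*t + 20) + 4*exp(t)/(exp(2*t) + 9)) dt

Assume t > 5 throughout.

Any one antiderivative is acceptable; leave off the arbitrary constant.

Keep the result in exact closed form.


The answer is log(t - 5) - log(t - 4) + 4*atan(exp(t)/3)/3.
Step 1. Rewrite: now ∫(4*exp(t)/(exp(2*t) + 9)) dt + ∫(1/(t**2 - 9*t + 20)) dt.
Step 2. Substitute u = exp(t), turning ∫(4*exp(t)/(exp(2*t) + 9)) dt into ∫(4/(u**2 + 9)) du: now ∫(4/(u**2 + 9)) du + ∫(1/(t**2 - 9*t + 20)) dt.
Step 3. Evaluate the standard form: now 4*atan(u/3)/3 + ∫(1/(t**2 - 9*t + 20)) dt.
Step 4. Substitute back u = exp(t): now 4*atan(exp(t)/3)/3 + ∫(1/(t**2 - 9*t + 20)) dt.
Step 5. Decompose ∫(1/(t**2 - 9*t + 20)) dt by partial fractions, 1/(t**2 - 9*t + 20) = -1/(t - 4) + 1/(t - 5): now 4*atan(exp(t)/3)/3 + ∫(1/(t - 5)) dt + ∫(-1/(t - 4)) dt.
Step 6. Evaluate the standard form [assuming t > 5]: now log(t - 5) + 4*atan(exp(t)/3)/3 + ∫(-1/(t - 4)) dt.
Step 7. Evaluate the standard form [assuming t > 4]: now log(t - 5) - log(t - 4) + 4*atan(exp(t)/3)/3.
Answer: log(t - 5) - log(t - 4) + 4*atan(exp(t)/3)/3.


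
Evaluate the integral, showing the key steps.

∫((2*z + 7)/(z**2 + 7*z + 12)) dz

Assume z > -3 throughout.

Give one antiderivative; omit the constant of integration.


Step 1. Decompose ∫((2*z + 7)/(z**2 + 7*z + 12)) dz by partial fractions, (2*z + 7)/(z**2 + 7*z + 12) = 1/(z + 4) + 1/(z + 3): now ∫(1/(z + 3)) dz + ∫(1/(z + 4)) dz.
Step 2. Evaluate the standard form [assuming z > -3]: now log(z + 3) + ∫(1/(z + 4)) dz.
Step 3. Evaluate the standard form [assuming z > -4]: now log(z + 3) + log(z + 4).
Answer: log(z + 3) + log(z + 4).


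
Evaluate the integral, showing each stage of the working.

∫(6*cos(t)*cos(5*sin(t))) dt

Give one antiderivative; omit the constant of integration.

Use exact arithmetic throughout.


Step 1. Substitute u = sin(t), turning ∫(6*cos(t)*cos(5*sin(t))) dt into ∫(6*cos(5*u)) du: now ∫(6*cos(5*u)) du.
Step 2. Evaluate the standard form: now 6*sin(5*u)/5.
Step 3. Substitute back u = sin(t): now 6*sin(5*sin(t))/5.
Answer: 6*sin(5*sin(t))/5.


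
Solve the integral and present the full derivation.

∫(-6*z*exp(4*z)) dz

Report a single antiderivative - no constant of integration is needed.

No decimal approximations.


Step 1. Integrate ∫(-6*z*exp(4*z)) dz by parts with u = z, dv = (-6*exp(4*z)) dz, so v = -3*exp(4*z)/2: now -3*z*exp(4*z)/2 + ∫(3*exp(4*z)/2) dz.
Step 2. Evaluate the standard form: now -3*z*exp(4*z)/2 + 3*exp(4*z)/8.
Answer: -3*z*exp(4*z)/2 + 3*exp(4*z)/8.


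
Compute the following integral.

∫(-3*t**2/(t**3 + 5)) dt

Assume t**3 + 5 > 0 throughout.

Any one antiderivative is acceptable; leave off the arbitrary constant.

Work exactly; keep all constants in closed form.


Answer: -log(t**3 + 5).


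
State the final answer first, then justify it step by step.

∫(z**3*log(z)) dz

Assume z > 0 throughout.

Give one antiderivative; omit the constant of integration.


The answer is z**4*log(z)/4 - z**4/16.
Step 1. Integrate ∫(z**3*log(z)) dz by parts with u = log(z), dv = (z**3) dz, so v = z**4/4 [assuming z > 0]: now z**4*log(z)/4 + ∫(-z**3/4) dz.
Step 2. Evaluate the standard form: now z**4*log(z)/4 - z**4/16.
Answer: z**4*log(z)/4 - z**4/16.


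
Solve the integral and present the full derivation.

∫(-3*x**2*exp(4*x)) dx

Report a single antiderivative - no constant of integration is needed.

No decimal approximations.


Step 1. Integrate ∫(-3*x**2*exp(4*x)) dx by parts with u = x**2, dv = (-3*exp(4*x)) dx, so v = -3*exp(4*x)/4: now -3*x**2*exp(4*x)/4 + ∫(3*x*exp(4*x)/2) dx.
Step 2. Integrate ∫(3*x*exp(4*x)/2) dx by parts with u = x, dv = (3*exp(4*x)/2) dx, so v = 3*exp(4*x)/8: now -3*x**2*exp(4*x)/4 + 3*x*exp(4*x)/8 + ∫(-3*exp(4*x)/8) dx.
Step 3. Evaluate the standard form: now -3*x**2*exp(4*x)/4 + 3*x*exp(4*x)/8 - 3*exp(4*x)/32.
Answer: -3*x**2*exp(4*x)/4 + 3*x*exp(4*x)/8 - 3*exp(4*x)/32.


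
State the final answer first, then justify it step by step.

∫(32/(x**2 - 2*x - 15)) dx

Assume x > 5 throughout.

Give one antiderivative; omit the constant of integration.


The answer is 4*log(x - 5) - 4*log(x + 3).
Step 1. Decompose ∫(32/(x**2 - 2*x - 15)) dx by partial fractions, 32/(x**2 - 2*x - 15) = -4/(x + 3) + 4/(x - 5): now ∫(4/(x - 5)) dx + ∫(-4/(x + 3)) dx.
Step 2. Evaluate the standard form [assuming x > 5]: now 4*log(x - 5) + ∫(-4/(x + 3)) dx.
Step 3. Evaluate the standard form [assuming x > -3]: now 4*log(x - 5) - 4*log(x + 3).
Answer: 4*log(x - 5) - 4*log(x + 3).


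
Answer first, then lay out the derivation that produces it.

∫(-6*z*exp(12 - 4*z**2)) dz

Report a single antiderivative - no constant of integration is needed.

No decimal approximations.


The answer is 3*exp(12 - 4*z**2)/4.
Step 1. Substitute u = z**2 - 3, turning ∫(-6*z*exp(12 - 4*z**2)) dz into ∫(-3*exp(-4*u)) du: now ∫(-3*exp(-4*u)) du.
Step 2. Evaluate the standard form: now 3*exp(-4*u)/4.
Step 3. Substitute back u = z**2 - 3: now 3*exp(12 - 4*z**2)/4.
Answer: 3*exp(12 - 4*z**2)/4.


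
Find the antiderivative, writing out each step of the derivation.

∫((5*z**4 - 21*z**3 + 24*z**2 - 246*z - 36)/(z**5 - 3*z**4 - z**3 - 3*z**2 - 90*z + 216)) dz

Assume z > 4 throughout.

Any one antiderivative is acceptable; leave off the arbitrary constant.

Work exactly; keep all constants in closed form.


Step 1. Decompose ∫((5*z**4 - 21*z**3 + 24*z**2 - 246*z - 36)/(z**5 - 3*z**4 - z**3 - 3*z**2 - 90*z + 216)) dz by partial fractions, (5*z**4 - 21*z**3 + 24*z**2 - 246*z - 36)/(z**5 - 3*z**4 - z**3 - 3*z**2 - 90*z + 216) = 3/(z**2 + 9) + 3/(z + 3) + 4/(z - 2) - 2/(z - 4): now ∫(-2/(z - 4)) dz + ∫(4/(z - 2)) dz + ∫(3/(z + 3)) dz + ∫(3/(z**2 + 9)) dz.
Step 2. Evaluate the standard form [assuming z > 4]: now -2*log(z - 4) + ∫(4/(z - 2)) dz + ∫(3/(z + 3)) dz + ∫(3/(z**2 + 9)) dz.
Step 3. Evaluate the standard form [assuming z > -3]: now -2*log(z - 4) + 3*log(z + 3) + ∫(4/(z - 2)) dz + ∫(3/(z**2 + 9)) dz.
Step 4. Evaluate the standard form [assuming z > 2]: now -2*log(z - 4) + 4*log(z - 2) + 3*log(z + 3) + ∫(3/(z**2 + 9)) dz.
Step 5. Evaluate the standard form: now -2*log(z - 4) + 4*log(z - 2) + 3*log(z + 3) + atan(z/3).
Answer: -2*log(z - 4) + 4*log(z - 2) + 3*log(z + 3) + atan(z/3).


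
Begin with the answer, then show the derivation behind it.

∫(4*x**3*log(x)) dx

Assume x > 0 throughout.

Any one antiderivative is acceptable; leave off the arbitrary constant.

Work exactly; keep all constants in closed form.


The answer is x**4*log(x) - x**4/4.
Step 1. Integrate ∫(4*x**3*log(x)) dx by parts with u = log(x), dv = (4*x**3) dx, so v = x**4 [assuming x > 0]: now x**4*log(x) + ∫(-x**3) dx.
Step 2. Evaluate the standard form: now x**4*log(x) - x**4/4.
Answer: x**4*log(x) - x**4/4.


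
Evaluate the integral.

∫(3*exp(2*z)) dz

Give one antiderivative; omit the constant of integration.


Answer: 3*exp(2*z)/2.


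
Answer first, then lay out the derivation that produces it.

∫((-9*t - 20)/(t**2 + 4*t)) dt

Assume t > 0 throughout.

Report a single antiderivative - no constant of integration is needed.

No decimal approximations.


The answer is -5*log(t) - 4*log(t + 4).
Step 1. Decompose ∫((-9*t - 20)/(t**2 + 4*t)) dt by partial fractions, (-9*t - 20)/(t**2 + 4*t) = -4/(t + 4) - 5/t: now ∫(-5/t) dt + ∫(-4/(t + 4)) dt.
Step 2. Evaluate the standard form [assuming t > -4]: now -4*log(t + 4) + ∫(-5/t) dt.
Step 3. Evaluate the standard form [assuming t > 0]: now -5*log(t) - 4*log(t + 4).
Answer: -5*log(t) - 4*log(t + 4).


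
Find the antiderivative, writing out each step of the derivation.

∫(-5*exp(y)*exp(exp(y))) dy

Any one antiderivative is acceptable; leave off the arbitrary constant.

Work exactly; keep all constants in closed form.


Step 1. Substitute u = exp(y), turning ∫(-5*exp(y)*exp(exp(y))) dy into ∫(-5*exp(u)) du: now ∫(-5*exp(u)) du.
Step 2. Evaluate the standard form: now -5*exp(u).
Step 3. Substitute back u = exp(y): now -5*exp(exp(y)).
Answer: -5*exp(exp(y)).


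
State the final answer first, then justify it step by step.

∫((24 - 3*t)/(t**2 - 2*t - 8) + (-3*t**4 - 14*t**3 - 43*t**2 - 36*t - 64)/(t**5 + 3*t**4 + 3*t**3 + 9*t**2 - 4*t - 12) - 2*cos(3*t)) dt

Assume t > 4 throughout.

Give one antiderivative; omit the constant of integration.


The answer is 2*log(t - 4) - 4*log(t - 1) + 3*log(t + 1) - 5*log(t + 2) - 2*log(t + 3) - 2*sin(3*t)/3 - 2*atan(t/2).
Step 1. Rewrite: now ∫((24 - 3*t)/(t**2 - 2*t - 8)) dt + ∫((-3*t**4 - 14*t**3 - 43*t**2 - 36*t - 64)/(t**5 + 3*t**4 + 3*t**3 + 9*t**2 - 4*t - 12)) dt + ∫(-2*cos(3*t)) dt.
Step 2. Evaluate the standard form: now -2*sin(3*t)/3 + ∫((24 - 3*t)/(t**2 - 2*t - 8)) dt + ∫((-3*t**4 - 14*t**3 - 43*t**2 - 36*t - 64)/(t**5 + 3*t**4 + 3*t**3 + 9*t**2 - 4*t - 12)) dt.
Step 3. Decompose ∫((24 - 3*t)/(t**2 - 2*t - 8)) dt by partial fractions, (24 - 3*t)/(t**2 - 2*t - 8) = -5/(t + 2) + 2/(t - 4): now -2*sin(3*t)/3 + ∫((-3*t**4 - 14*t**3 - 43*t**2 - 36*t - 64)/(t**5 + 3*t**4 + 3*t**3 + 9*t**2 - 4*t - 12)) dt + ∫(2/(t - 4)) dt + ∫(-5/(t + 2)) dt.
Step 4. Evaluate the standard form [assuming t > 4]: now 2*log(t - 4) - 2*sin(3*t)/3 + ∫((-3*t**4 - 14*t**3 - 43*t**2 - 36*t - 64)/(t**5 + 3*t**4 + 3*t**3 + 9*t**2 - 4*t - 12)) dt + ∫(-5/(t + 2)) dt.
Step 5. Evaluate the standard form [assuming t > -2]: now 2*log(t - 4) - 5*log(t + 2) - 2*sin(3*t)/3 + ∫((-3*t**4 - 14*t**3 - 43*t**2 - 36*t - 64)/(t**5 + 3*t**4 + 3*t**3 + 9*t**2 - 4*t - 12)) dt.
Step 6. Decompose ∫((-3*t**4 - 14*t**3 - 43*t**2 - 36*t - 64)/(t**5 + 3*t**4 + 3*t**3 + 9*t**2 - 4*t - 12)) dt by partial fractions, (-3*t**4 - 14*t**3 - 43*t**2 - 36*t - 64)/(t**5 + 3*t**4 + 3*t**3 + 9*t**2 - 4*t - 12) = -4/(t**2 + 4) - 2/(t + 3) + 3/(t + 1) - 4/(t - 1): now 2*log(t - 4) - 5*log(t + 2) - 2*sin(3*t)/3 + ∫(-4/(t - 1)) dt + ∫(3/(t + 1)) dt + ∫(-2/(t + 3)) dt + ∫(-4/(t**2 + 4)) dt.
Step 7. Evaluate the standard form [assuming t > -3]: now 2*log(t - 4) - 5*log(t + 2) - 2*log(t + 3) - 2*sin(3*t)/3 + ∫(-4/(t - 1)) dt + ∫(3/(t + 1)) dt + ∫(-4/(t**2 + 4)) dt.
Step 8. Evaluate the standard form [assuming t > -1]: now 2*log(t - 4) + 3*log(t + 1) - 5*log(t + 2) - 2*log(t + 3) - 2*sin(3*t)/3 + ∫(-4/(t - 1)) dt + ∫(-4/(t**2 + 4)) dt.
Step 9. Evaluate the standard form [assuming t > 1]: now 2*log(t - 4) - 4*log(t - 1) + 3*log(t + 1) - 5*log(t + 2) - 2*log(t + 3) - 2*sin(3*t)/3 + ∫(-4/(t**2 + 4)) dt.
Step 10. Evaluate the standard form: now 2*log(t - 4) - 4*log(t - 1) + 3*log(t + 1) - 5*log(t + 2) - 2*log(t + 3) - 2*sin(3*t)/3 - 2*atan(t/2).
Answer: 2*log(t - 4) - 4*log(t - 1) + 3*log(t + 1) - 5*log(t + 2) - 2*log(t + 3) - 2*sin(3*t)/3 - 2*atan(t/2).


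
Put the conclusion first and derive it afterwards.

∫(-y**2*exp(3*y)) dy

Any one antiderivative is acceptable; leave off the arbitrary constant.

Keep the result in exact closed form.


The answer is -y**2*exp(3*y)/3 + 2*y*exp(3*y)/9 - 2*exp(3*y)/27.
Step 1. Integrate ∫(-y**2*exp(3*y)) dy by parts with u = y**2, dv = (-exp(3*y)) dy, so v = -exp(3*y)/3: now -y**2*exp(3*y)/3 + ∫(2*y*exp(3*y)/3) dy.
Step 2. Integrate ∫(2*y*exp(3*y)/3) dy by parts with u = y, dv = (2*exp(3*y)/3) dy, so v = 2*exp(3*y)/9: now -y**2*exp(3*y)/3 + 2*y*exp(3*y)/9 + ∫(-2*exp(3*y)/9) dy.
Step 3. Evaluate the standard form: now -y**2*exp(3*y)/3 + 2*y*exp(3*y)/9 - 2*exp(3*y)/27.
Answer: -y**2*exp(3*y)/3 + 2*y*exp(3*y)/9 - 2*exp(3*y)/27.


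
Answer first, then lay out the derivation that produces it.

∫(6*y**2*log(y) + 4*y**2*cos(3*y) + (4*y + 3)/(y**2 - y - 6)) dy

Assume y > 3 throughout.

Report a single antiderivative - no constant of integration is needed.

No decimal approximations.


The answer is 2*y**3*log(y) - 2*y**3/3 + 4*y**2*sin(3*y)/3 + 8*y*cos(3*y)/9 + 3*log(y - 3) + log(y + 2) - 8*sin(3*y)/27.
Step 1. Rewrite: now ∫(6*y**2*log(y)) dy + ∫(4*y**2*cos(3*y)) dy + ∫((4*y + 3)/(y**2 - y - 6)) dy.
Step 2. Decompose ∫((4*y + 3)/(y**2 - y - 6)) dy by partial fractions, (4*y + 3)/(y**2 - y - 6) = 1/(y + 2) + 3/(y - 3): now ∫(6*y**2*log(y)) dy + ∫(4*y**2*cos(3*y)) dy + ∫(3/(y - 3)) dy + ∫(1/(y + 2)) dy.
Step 3. Evaluate the standard form [assuming y > -2]: now log(y + 2) + ∫(6*y**2*log(y)) dy + ∫(4*y**2*cos(3*y)) dy + ∫(3/(y - 3)) dy.
Step 4. Evaluate the standard form [assuming y > 3]: now 3*log(y - 3) + log(y + 2) + ∫(6*y**2*log(y)) dy + ∫(4*y**2*cos(3*y)) dy.
Step 5. Integrate ∫(6*y**2*log(y)) dy by parts with u = log(y), dv = (6*y**2) dy, so v = 2*y**3 [assuming y > 0]: now 2*y**3*log(y) + 3*log(y - 3) + log(y + 2) + ∫(-2*y**2) dy + ∫(4*y**2*cos(3*y)) dy.
Step 6. Evaluate the standard form: now 2*y**3*log(y) - 2*y**3/3 + 3*log(y - 3) + log(y + 2) + ∫(4*y**2*cos(3*y)) dy.
Step 7. Integrate ∫(4*y**2*cos(3*y)) dy by parts with u = y**2, dv = (4*cos(3*y)) dy, so v = 4*sin(3*y)/3: now 2*y**3*log(y) - 2*y**3/3 + 4*y**2*sin(3*y)/3 + 3*log(y - 3) + log(y + 2) + ∫(-8*y*sin(3*y)/3) dy.
Step 8. Integrate ∫(-8*y*sin(3*y)/3) dy by parts with u = y, dv = (-8*sin(3*y)/3) dy, so v = 8*cos(3*y)/9: now 2*y**3*log(y) - 2*y**3/3 + 4*y**2*sin(3*y)/3 + 8*y*cos(3*y)/9 + 3*log(y - 3) + log(y + 2) + ∫(-8*cos(3*y)/9) dy.
Step 9. Evaluate the standard form: now 2*y**3*log(y) - 2*y**3/3 + 4*y**2*sin(3*y)/3 + 8*y*cos(3*y)/9 + 3*log(y - 3) + log(y + 2) - 8*sin(3*y)/27.
Answer: 2*y**3*log(y) - 2*y**3/3 + 4*y**2*sin(3*y)/3 + 8*y*cos(3*y)/9 + 3*log(y - 3) + log(y + 2) - 8*sin(3*y)/27.


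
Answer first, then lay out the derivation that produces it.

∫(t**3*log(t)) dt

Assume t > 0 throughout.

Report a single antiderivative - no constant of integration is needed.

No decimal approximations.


The answer is t**4*log(t)/4 - t**4/16.
Step 1. Integrate ∫(t**3*log(t)) dt by parts with u = log(t), dv = (t**3) dt, so v = t**4/4 [assuming t > 0]: now t**4*log(t)/4 + ∫(-t**3/4) dt.
Step 2. Evaluate the standard form: now t**4*log(t)/4 - t**4/16.
Answer: t**4*log(t)/4 - t**4/16.


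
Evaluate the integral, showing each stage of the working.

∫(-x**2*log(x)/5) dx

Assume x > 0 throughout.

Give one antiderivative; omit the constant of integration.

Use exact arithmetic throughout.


Step 1. Integrate ∫(-x**2*log(x)/5) dx by parts with u = log(x), dv = (-x**2/5) dx, so v = -x**3/15 [assuming x > 0]: now -x**3*log(x)/15 + ∫(x**2/15) dx.
Step 2. Evaluate the standard form: now -x**3*log(x)/15 + x**3/45.
Answer: -x**3*log(x)/15 + x**3/45.


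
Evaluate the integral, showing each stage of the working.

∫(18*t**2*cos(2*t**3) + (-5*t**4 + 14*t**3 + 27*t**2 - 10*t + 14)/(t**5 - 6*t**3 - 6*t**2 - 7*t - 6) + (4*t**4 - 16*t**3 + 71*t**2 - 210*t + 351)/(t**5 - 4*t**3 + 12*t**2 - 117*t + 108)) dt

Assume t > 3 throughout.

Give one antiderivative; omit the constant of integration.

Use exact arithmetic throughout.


Step 1. Rewrite: now ∫(18*t**2*cos(2*t**3)) dt + ∫((-5*t**4 + 14*t**3 + 27*t**2 - 10*t + 14)/(t**5 - 6*t**3 - 6*t**2 - 7*t - 6)) dt + ∫((4*t**4 - 16*t**3 + 71*t**2 - 210*t + 351)/(t**5 - 4*t**3 + 12*t**2 - 117*t + 108)) dt.
Step 2. Decompose ∫((4*t**4 - 16*t**3 + 71*t**2 - 210*t + 351)/(t**5 - 4*t**3 + 12*t**2 - 117*t + 108)) dt by partial fractions, (4*t**4 - 16*t**3 + 71*t**2 - 210*t + 351)/(t**5 - 4*t**3 + 12*t**2 - 117*t + 108) = 3/(t**2 + 9) + 5/(t + 4) - 2/(t - 1) + 1/(t - 3): now ∫(18*t**2*cos(2*t**3)) dt + ∫((-5*t**4 + 14*t**3 + 27*t**2 - 10*t + 14)/(t**5 - 6*t**3 - 6*t**2 - 7*t - 6)) dt + ∫(1/(t - 3)) dt + ∫(-2/(t - 1)) dt + ∫(5/(t + 4)) dt + ∫(3/(t**2 + 9)) dt.
Step 3. Evaluate the standard form [assuming t > 3]: now log(t - 3) + ∫(18*t**2*cos(2*t**3)) dt + ∫((-5*t**4 + 14*t**3 + 27*t**2 - 10*t + 14)/(t**5 - 6*t**3 - 6*t**2 - 7*t - 6)) dt + ∫(-2/(t - 1)) dt + ∫(5/(t + 4)) dt + ∫(3/(t**2 + 9)) dt.
Step 4. Evaluate the standard form [assuming t > -4]: now log(t - 3) + 5*log(t + 4) + ∫(18*t**2*cos(2*t**3)) dt + ∫((-5*t**4 + 14*t**3 + 27*t**2 - 10*t + 14)/(t**5 - 6*t**3 - 6*t**2 - 7*t - 6)) dt + ∫(-2/(t - 1)) dt + ∫(3/(t**2 + 9)) dt.
Step 5. Evaluate the standard form [assuming t > 1]: now log(t - 3) - 2*log(t - 1) + 5*log(t + 4) + ∫(18*t**2*cos(2*t**3)) dt + ∫((-5*t**4 + 14*t**3 + 27*t**2 - 10*t + 14)/(t**5 - 6*t**3 - 6*t**2 - 7*t - 6)) dt + ∫(3/(t**2 + 9)) dt.
Step 6. Evaluate the standard form: now log(t - 3) - 2*log(t - 1) + 5*log(t + 4) + atan(t/3) + ∫(18*t**2*cos(2*t**3)) dt + ∫((-5*t**4 + 14*t**3 + 27*t**2 - 10*t + 14)/(t**5 - 6*t**3 - 6*t**2 - 7*t - 6)) dt.
Step 7. Decompose ∫((-5*t**4 + 14*t**3 + 27*t**2 - 10*t + 14)/(t**5 - 6*t**3 - 6*t**2 - 7*t - 6)) dt by partial fractions, (-5*t**4 + 14*t**3 + 27*t**2 - 10*t + 14)/(t**5 - 6*t**3 - 6*t**2 - 7*t - 6) = 3/(t**2 + 1) - 2/(t + 2) - 4/(t + 1) + 1/(t - 3): now log(t - 3) - 2*log(t - 1) + 5*log(t + 4) + atan(t/3) + ∫(18*t**2*cos(2*t**3)) dt + ∫(1/(t - 3)) dt + ∫(-4/(t + 1)) dt + ∫(-2/(t + 2)) dt + ∫(3/(t**2 + 1)) dt.
Step 8. Evaluate the standard form [assuming t > -2]: now log(t - 3) - 2*log(t - 1) - 2*log(t + 2) + 5*log(t + 4) + atan(t/3) + ∫(18*t**2*cos(2*t**3)) dt + ∫(1/(t - 3)) dt + ∫(-4/(t + 1)) dt + ∫(3/(t**2 + 1)) dt.
Step 9. Evaluate the standard form [assuming t > -1]: now log(t - 3) - 2*log(t - 1) - 4*log(t + 1) - 2*log(t + 2) + 5*log(t + 4) + atan(t/3) + ∫(18*t**2*cos(2*t**3)) dt + ∫(1/(t - 3)) dt + ∫(3/(t**2 + 1)) dt.
Step 10. Evaluate the standard form [assuming t > 3]: now 2*log(t - 3) - 2*log(t - 1) - 4*log(t + 1) - 2*log(t + 2) + 5*log(t + 4) + atan(t/3) + ∫(18*t**2*cos(2*t**3)) dt + ∫(3/(t**2 + 1)) dt.
Step 11. Evaluate the standard form: now 2*log(t - 3) - 2*log(t - 1) - 4*log(t + 1) - 2*log(t + 2) + 5*log(t + 4) + atan(t/3) + 3*atan(t) + ∫(18*t**2*cos(2*t**3)) dt.
Step 12. Substitute u = t**3, turning ∫(18*t**2*cos(2*t**3)) dt into ∫(6*cos(2*u)) du: now 2*log(t - 3) - 2*log(t - 1) - 4*log(t + 1) - 2*log(t + 2) + 5*log(t + 4) + atan(t/3) + 3*atan(t) + ∫(6*cos(2*u)) du.
Step 13. Evaluate the standard form: now 2*log(t - 3) - 2*log(t - 1) - 4*log(t + 1) - 2*log(t + 2) + 5*log(t + 4) + 3*sin(2*u) + atan(t/3) + 3*atan(t).
Step 14. Substitute back u = t**3: now 2*log(t - 3) - 2*log(t - 1) - 4*log(t + 1) - 2*log(t + 2) + 5*log(t + 4) + 3*sin(2*t**3) + atan(t/3) + 3*atan(t).
Answer: 2*log(t - 3) - 2*log(t - 1) - 4*log(t + 1) - 2*log(t + 2) + 5*log(t + 4) + 3*sin(2*t**3) + atan(t/3) + 3*atan(t).


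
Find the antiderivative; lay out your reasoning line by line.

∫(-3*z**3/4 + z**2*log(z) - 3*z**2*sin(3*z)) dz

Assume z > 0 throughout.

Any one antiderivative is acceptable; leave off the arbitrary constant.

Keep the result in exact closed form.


Step 1. Rewrite: now ∫(-3*z**3/4) dz + ∫(z**2*log(z)) dz + ∫(-3*z**2*sin(3*z)) dz.
Step 2. Evaluate the standard form: now -3*z**4/16 + ∫(z**2*log(z)) dz + ∫(-3*z**2*sin(3*z)) dz.
Step 3. Integrate ∫(-3*z**2*sin(3*z)) dz by parts with u = z**2, dv = (-3*sin(3*z)) dz, so v = cos(3*z): now -3*z**4/16 + z**2*cos(3*z) + ∫(-2*z*cos(3*z)) dz + ∫(z**2*log(z)) dz.
Step 4. Integrate ∫(-2*z*cos(3*z)) dz by parts with u = z, dv = (-2*cos(3*z)) dz, so v = -2*sin(3*z)/3: now -3*z**4/16 + z**2*cos(3*z) - 2*z*sin(3*z)/3 + ∫(z**2*log(z)) dz + ∫(2*sin(3*z)/3) dz.
Step 5. Evaluate the standard form: now -3*z**4/16 + z**2*cos(3*z) - 2*z*sin(3*z)/3 - 2*cos(3*z)/9 + ∫(z**2*log(z)) dz.
Step 6. Integrate ∫(z**2*log(z)) dz by parts with u = log(z), dv = (z**2) dz, so v = z**3/3 [assuming z > 0]: now -3*z**4/16 + z**3*log(z)/3 + z**2*cos(3*z) - 2*z*sin(3*z)/3 - 2*cos(3*z)/9 + ∫(-z**2/3) dz.
Step 7. Evaluate the standard form: now -3*z**4/16 + z**3*log(z)/3 - z**3/9 + z**2*cos(3*z) - 2*z*sin(3*z)/3 - 2*cos(3*z)/9.
Answer: -3*z**4/16 + z**3*log(z)/3 - z**3/9 + z**2*cos(3*z) - 2*z*sin(3*z)/3 - 2*cos(3*z)/9.


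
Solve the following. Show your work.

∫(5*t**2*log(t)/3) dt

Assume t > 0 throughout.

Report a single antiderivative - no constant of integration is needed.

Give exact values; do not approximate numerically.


Step 1. Integrate ∫(5*t**2*log(t)/3) dt by parts with u = log(t), dv = (5*t**2/3) dt, so v = 5*t**3/9 [assuming t > 0]: now 5*t**3*log(t)/9 + ∫(-5*t**2/9) dt.
Step 2. Evaluate the standard form: now 5*t**3*log(t)/9 - 5*t**3/27.
Answer: 5*t**3*log(t)/9 - 5*t**3/27.


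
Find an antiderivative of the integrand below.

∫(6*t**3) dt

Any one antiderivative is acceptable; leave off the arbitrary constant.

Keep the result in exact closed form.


Answer: 3*t**4/2.


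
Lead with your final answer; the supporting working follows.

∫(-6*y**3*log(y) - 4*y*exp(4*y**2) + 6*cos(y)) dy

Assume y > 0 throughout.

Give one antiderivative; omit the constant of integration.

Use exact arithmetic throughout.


The answer is -3*y**4*log(y)/2 + 3*y**4/8 - exp(4*y**2)/2 + 6*sin(y).
Step 1. Rewrite: now ∫(-4*y*exp(4*y**2)) dy + ∫(-6*y**3*log(y)) dy + ∫(6*cos(y)) dy.
Step 2. Substitute u = y**2, turning ∫(-4*y*exp(4*y**2)) dy into ∫(-2*exp(4*u)) du: now ∫(-6*y**3*log(y)) dy + ∫(-2*exp(4*u)) du + ∫(6*cos(y)) dy.
Step 3. Evaluate the standard form: now -exp(4*u)/2 + ∫(-6*y**3*log(y)) dy + ∫(6*cos(y)) dy.
Step 4. Substitute back u = y**2: now -exp(4*y**2)/2 + ∫(-6*y**3*log(y)) dy + ∫(6*cos(y)) dy.
Step 5. Evaluate the standard form: now -exp(4*y**2)/2 + 6*sin(y) + ∫(-6*y**3*log(y)) dy.
Step 6. Integrate ∫(-6*y**3*log(y)) dy by parts with u = log(y), dv = (-6*y**3) dy, so v = -3*y**4/2 [assuming y > 0]: now -3*y**4*log(y)/2 - exp(4*y**2)/2 + 6*sin(y) + ∫(3*y**3/2) dy.
Step 7. Evaluate the standard form: now -3*y**4*log(y)/2 + 3*y**4/8 - exp(4*y**2)/2 + 6*sin(y).
Answer: -3*y**4*log(y)/2 + 3*y**4/8 - exp(4*y**2)/2 + 6*sin(y).


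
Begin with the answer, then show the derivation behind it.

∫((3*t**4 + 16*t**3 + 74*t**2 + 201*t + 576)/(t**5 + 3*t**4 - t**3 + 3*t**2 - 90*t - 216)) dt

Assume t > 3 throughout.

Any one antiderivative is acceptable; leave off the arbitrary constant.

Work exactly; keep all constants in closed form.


The answer is 4*log(t - 3) - 3*log(t + 2) + 2*log(t + 4) - atan(t/3).
Step 1. Decompose ∫((3*t**4 + 16*t**3 + 74*t**2 + 201*t + 576)/(t**5 + 3*t**4 - t**3 + 3*t**2 - 90*t - 216)) dt by partial fractions, (3*t**4 + 16*t**3 + 74*t**2 + 201*t + 576)/(t**5 + 3*t**4 - t**3 + 3*t**2 - 90*t - 216) = -3/(t**2 + 9) + 2/(t + 4) - 3/(t + 2) + 4/(t - 3): now ∫(4/(t - 3)) dt + ∫(-3/(t + 2)) dt + ∫(2/(t + 4)) dt + ∫(-3/(t**2 + 9)) dt.
Step 2. Evaluate the standard form [assuming t > 3]: now 4*log(t - 3) + ∫(-3/(t + 2)) dt + ∫(2/(t + 4)) dt + ∫(-3/(t**2 + 9)) dt.
Step 3. Evaluate the standard form [assuming t > -2]: now 4*log(t - 3) - 3*log(t + 2) + ∫(2/(t + 4)) dt + ∫(-3/(t**2 + 9)) dt.
Step 4. Evaluate the standard form [assuming t > -4]: now 4*log(t - 3) - 3*log(t + 2) + 2*log(t + 4) + ∫(-3/(t**2 + 9)) dt.
Step 5. Evaluate the standard form: now 4*log(t - 3) - 3*log(t + 2) + 2*log(t + 4) - atan(t/3).
Answer: 4*log(t - 3) - 3*log(t + 2) + 2*log(t + 4) - atan(t/3).


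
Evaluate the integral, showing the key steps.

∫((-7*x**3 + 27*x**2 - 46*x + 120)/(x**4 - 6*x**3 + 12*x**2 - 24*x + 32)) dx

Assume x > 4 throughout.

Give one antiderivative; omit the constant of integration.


Step 1. Decompose ∫((-7*x**3 + 27*x**2 - 46*x + 120)/(x**4 - 6*x**3 + 12*x**2 - 24*x + 32)) dx by partial fractions, (-7*x**3 + 27*x**2 - 46*x + 120)/(x**4 - 6*x**3 + 12*x**2 - 24*x + 32) = 3/(x**2 + 4) - 5/(x - 2) - 2/(x - 4): now ∫(-2/(x - 4)) dx + ∫(-5/(x - 2)) dx + ∫(3/(x**2 + 4)) dx.
Step 2. Evaluate the standard form [assuming x > 2]: now -5*log(x - 2) + ∫(-2/(x - 4)) dx + ∫(3/(x**2 + 4)) dx.
Step 3. Evaluate the standard form [assuming x > 4]: now -2*log(x - 4) - 5*log(x - 2) + ∫(3/(x**2 + 4)) dx.
Step 4. Evaluate the standard form: now -2*log(x - 4) - 5*log(x - 2) + 3*atan(x/2)/2.
Answer: -2*log(x - 4) - 5*log(x - 2) + 3*atan(x/2)/2.


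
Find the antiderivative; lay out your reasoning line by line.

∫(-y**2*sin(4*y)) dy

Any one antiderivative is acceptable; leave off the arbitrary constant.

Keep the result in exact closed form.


Step 1. Integrate ∫(-y**2*sin(4*y)) dy by parts with u = y**2, dv = (-sin(4*y)) dy, so v = cos(4*y)/4: now y**2*cos(4*y)/4 + ∫(-y*cos(4*y)/2) dy.
Step 2. Integrate ∫(-y*cos(4*y)/2) dy by parts with u = y, dv = (-cos(4*y)/2) dy, so v = -sin(4*y)/8: now y**2*cos(4*y)/4 - y*sin(4*y)/8 + ∫(sin(4*y)/8) dy.
Step 3. Evaluate the standard form: now y**2*cos(4*y)/4 - y*sin(4*y)/8 - cos(4*y)/32.
Answer: y**2*cos(4*y)/4 - y*sin(4*y)/8 - cos(4*y)/32.


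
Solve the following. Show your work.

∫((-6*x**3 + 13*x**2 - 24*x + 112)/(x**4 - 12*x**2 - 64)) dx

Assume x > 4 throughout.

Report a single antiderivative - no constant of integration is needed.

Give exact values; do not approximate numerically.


Step 1. Decompose ∫((-6*x**3 + 13*x**2 - 24*x + 112)/(x**4 - 12*x**2 - 64)) dx by partial fractions, (-6*x**3 + 13*x**2 - 24*x + 112)/(x**4 - 12*x**2 - 64) = -3/(x**2 + 4) - 5/(x + 4) - 1/(x - 4): now ∫(-1/(x - 4)) dx + ∫(-5/(x + 4)) dx + ∫(-3/(x**2 + 4)) dx.
Step 2. Evaluate the standard form [assuming x > 4]: now -log(x - 4) + ∫(-5/(x + 4)) dx + ∫(-3/(x**2 + 4)) dx.
Step 3. Evaluate the standard form [assuming x > -4]: now -log(x - 4) - 5*log(x + 4) + ∫(-3/(x**2 + 4)) dx.
Step 4. Evaluate the standard form: now -log(x - 4) - 5*log(x + 4) - 3*atan(x/2)/2.
Answer: -log(x - 4) - 5*log(x + 4) - 3*atan(x/2)/2.


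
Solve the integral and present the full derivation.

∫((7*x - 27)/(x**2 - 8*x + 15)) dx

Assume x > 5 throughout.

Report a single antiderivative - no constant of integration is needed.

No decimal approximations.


Step 1. Decompose ∫((7*x - 27)/(x**2 - 8*x + 15)) dx by partial fractions, (7*x - 27)/(x**2 - 8*x + 15) = 3/(x - 3) + 4/(x - 5): now ∫(4/(x - 5)) dx + ∫(3/(x - 3)) dx.
Step 2. Evaluate the standard form [assuming x > 3]: now 3*log(x - 3) + ∫(4/(x - 5)) dx.
Step 3. Evaluate the standard form [assuming x > 5]: now 4*log(x - 5) + 3*log(x - 3).
Answer: 4*log(x - 5) + 3*log(x - 3).


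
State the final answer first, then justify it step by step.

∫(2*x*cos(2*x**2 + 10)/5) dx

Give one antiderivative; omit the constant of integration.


The answer is sin(2*x**2 + 10)/10.
Step 1. Substitute u = x**2 + 5, turning ∫(2*x*cos(2*x**2 + 10)/5) dx into ∫(cos(2*u)/5) du: now ∫(cos(2*u)/5) du.
Step 2. Evaluate the standard form: now sin(2*u)/10.
Step 3. Substitute back u = x**2 + 5: now sin(2*x**2 + 10)/10.
Answer: sin(2*x**2 + 10)/10.


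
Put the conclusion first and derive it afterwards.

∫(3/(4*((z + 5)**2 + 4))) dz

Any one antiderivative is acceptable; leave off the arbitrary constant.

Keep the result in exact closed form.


The answer is 3*atan(z/2 + 5/2)/8.
Step 1. Substitute u = z + 5, turning ∫(3/(4*((z + 5)**2 + 4))) dz into ∫(3/(4*(u**2 + 4))) du: now ∫(3/(4*(u**2 + 4))) du.
Step 2. Evaluate the standard form: now 3*atan(u/2)/8.
Step 3. Substitute back u = z + 5: now 3*atan(z/2 + 5/2)/8.
Answer: 3*atan(z/2 + 5/2)/8.


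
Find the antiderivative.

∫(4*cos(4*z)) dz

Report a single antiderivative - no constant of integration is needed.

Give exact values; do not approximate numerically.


Answer: sin(4*z).


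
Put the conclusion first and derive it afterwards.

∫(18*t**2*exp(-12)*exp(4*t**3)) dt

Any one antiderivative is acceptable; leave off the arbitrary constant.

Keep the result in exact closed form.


The answer is 3*exp(4*t**3 - 12)/2.
Step 1. Substitute u = t**3 - 3, turning ∫(18*t**2*exp(-12)*exp(4*t**3)) dt into ∫(6*exp(4*u)) du: now ∫(6*exp(4*u)) du.
Step 2. Evaluate the standard form: now 3*exp(4*u)/2.
Step 3. Substitute back u = t**3 - 3: now 3*exp(4*t**3 - 12)/2.
Answer: 3*exp(4*t**3 - 12)/2.


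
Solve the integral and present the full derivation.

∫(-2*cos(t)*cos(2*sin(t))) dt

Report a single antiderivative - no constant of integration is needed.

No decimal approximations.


Step 1. Substitute u = sin(t), turning ∫(-2*cos(t)*cos(2*sin(t))) dt into ∫(-2*cos(2*u)) du: now ∫(-2*cos(2*u)) du.
Step 2. Evaluate the standard form: now -sin(2*u).
Step 3. Substitute back u = sin(t): now -sin(2*sin(t)).
Answer: -sin(2*sin(t)).


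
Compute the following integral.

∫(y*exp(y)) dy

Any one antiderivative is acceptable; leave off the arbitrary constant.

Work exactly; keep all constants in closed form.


Answer: y*exp(y) - exp(y).


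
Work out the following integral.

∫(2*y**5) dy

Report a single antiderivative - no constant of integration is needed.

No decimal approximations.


Answer: y**6/3.


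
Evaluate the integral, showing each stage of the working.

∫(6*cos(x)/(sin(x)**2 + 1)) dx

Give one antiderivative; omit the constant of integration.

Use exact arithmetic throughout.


Step 1. Substitute u = sin(x), turning ∫(6*cos(x)/(sin(x)**2 + 1)) dx into ∫(6/(u**2 + 1)) du: now ∫(6/(u**2 + 1)) du.
Step 2. Evaluate the standard form: now 6*atan(u).
Step 3. Substitute back u = sin(x): now 6*atan(sin(x)).
Answer: 6*atan(sin(x)).


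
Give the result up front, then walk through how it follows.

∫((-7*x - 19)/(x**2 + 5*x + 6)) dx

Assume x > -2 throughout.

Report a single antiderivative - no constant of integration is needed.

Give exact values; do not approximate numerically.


The answer is -5*log(x + 2) - 2*log(x + 3).
Step 1. Decompose ∫((-7*x - 19)/(x**2 + 5*x + 6)) dx by partial fractions, (-7*x - 19)/(x**2 + 5*x + 6) = -2/(x + 3) - 5/(x + 2): now ∫(-5/(x + 2)) dx + ∫(-2/(x + 3)) dx.
Step 2. Evaluate the standard form [assuming x > -2]: now -5*log(x + 2) + ∫(-2/(x + 3)) dx.
Step 3. Evaluate the standard form [assuming x > -3]: now -5*log(x + 2) - 2*log(x + 3).
Answer: -5*log(x + 2) - 2*log(x + 3).


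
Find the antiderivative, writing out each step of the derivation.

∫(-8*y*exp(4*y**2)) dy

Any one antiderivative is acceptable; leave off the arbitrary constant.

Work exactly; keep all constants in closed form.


Step 1. Substitute u = y**2, turning ∫(-8*y*exp(4*y**2)) dy into ∫(-4*exp(4*u)) du: now ∫(-4*exp(4*u)) du.
Step 2. Evaluate the standard form: now -exp(4*u).
Step 3. Substitute back u = y**2: now -exp(4*y**2).
Answer: -exp(4*y**2).


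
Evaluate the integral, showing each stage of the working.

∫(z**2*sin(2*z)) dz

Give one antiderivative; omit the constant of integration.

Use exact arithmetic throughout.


Step 1. Integrate ∫(z**2*sin(2*z)) dz by parts with u = z**2, dv = (sin(2*z)) dz, so v = -cos(2*z)/2: now -z**2*cos(2*z)/2 + ∫(z*cos(2*z)) dz.
Step 2. Integrate ∫(z*cos(2*z)) dz by parts with u = z, dv = (cos(2*z)) dz, so v = sin(2*z)/2: now -z**2*cos(2*z)/2 + z*sin(2*z)/2 + ∫(-sin(2*z)/2) dz.
Step 3. Evaluate the standard form: now -z**2*cos(2*z)/2 + z*sin(2*z)/2 + cos(2*z)/4.
Answer: -z**2*cos(2*z)/2 + z*sin(2*z)/2 + cos(2*z)/4.


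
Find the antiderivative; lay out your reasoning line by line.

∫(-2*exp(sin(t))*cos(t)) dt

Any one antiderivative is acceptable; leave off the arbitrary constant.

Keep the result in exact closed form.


Step 1. Substitute u = sin(t), turning ∫(-2*exp(sin(t))*cos(t)) dt into ∫(-2*exp(u)) du: now ∫(-2*exp(u)) du.
Step 2. Evaluate the standard form: now -2*exp(u).
Step 3. Substitute back u = sin(t): now -2*exp(sin(t)).
Answer: -2*exp(sin(t)).


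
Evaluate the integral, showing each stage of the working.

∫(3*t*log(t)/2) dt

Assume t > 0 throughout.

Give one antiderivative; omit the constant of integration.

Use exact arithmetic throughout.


Step 1. Integrate ∫(3*t*log(t)/2) dt by parts with u = log(t), dv = (3*t/2) dt, so v = 3*t**2/4 [assuming t > 0]: now 3*t**2*log(t)/4 + ∫(-3*t/4) dt.
Step 2. Evaluate the standard form: now 3*t**2*log(t)/4 - 3*t**2/8.
Answer: 3*t**2*log(t)/4 - 3*t**2/8.


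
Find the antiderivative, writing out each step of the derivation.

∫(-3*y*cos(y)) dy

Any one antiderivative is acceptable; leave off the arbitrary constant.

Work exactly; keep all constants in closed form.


Step 1. Integrate ∫(-3*y*cos(y)) dy by parts with u = y, dv = (-3*cos(y)) dy, so v = -3*sin(y): now -3*y*sin(y) + ∫(3*sin(y)) dy.
Step 2. Evaluate the standard form: now -3*y*sin(y) - 3*cos(y).
Answer: -3*y*sin(y) - 3*cos(y).


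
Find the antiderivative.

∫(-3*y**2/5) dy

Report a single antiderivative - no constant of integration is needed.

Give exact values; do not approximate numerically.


Answer: -y**3/5.


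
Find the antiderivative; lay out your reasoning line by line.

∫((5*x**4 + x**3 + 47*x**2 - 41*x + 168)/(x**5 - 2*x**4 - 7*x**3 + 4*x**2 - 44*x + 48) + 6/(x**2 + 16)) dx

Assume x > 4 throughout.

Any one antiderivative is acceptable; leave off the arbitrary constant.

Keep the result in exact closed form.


Step 1. Rewrite: now ∫((5*x**4 + x**3 + 47*x**2 - 41*x + 168)/(x**5 - 2*x**4 - 7*x**3 + 4*x**2 - 44*x + 48)) dx + ∫(6/(x**2 + 16)) dx.
Step 2. Evaluate the standard form: now 3*atan(x/4)/2 + ∫((5*x**4 + x**3 + 47*x**2 - 41*x + 168)/(x**5 - 2*x**4 - 7*x**3 + 4*x**2 - 44*x + 48)) dx.
Step 3. Decompose ∫((5*x**4 + x**3 + 47*x**2 - 41*x + 168)/(x**5 - 2*x**4 - 7*x**3 + 4*x**2 - 44*x + 48)) dx by partial fractions, (5*x**4 + x**3 + 47*x**2 - 41*x + 168)/(x**5 - 2*x**4 - 7*x**3 + 4*x**2 - 44*x + 48) = 3/(x**2 + 4) + 3/(x + 3) - 3/(x - 1) + 5/(x - 4): now 3*atan(x/4)/2 + ∫(5/(x - 4)) dx + ∫(-3/(x - 1)) dx + ∫(3/(x + 3)) dx + ∫(3/(x**2 + 4)) dx.
Step 4. Evaluate the standard form [assuming x > -3]: now 3*log(x + 3) + 3*atan(x/4)/2 + ∫(5/(x - 4)) dx + ∫(-3/(x - 1)) dx + ∫(3/(x**2 + 4)) dx.
Step 5. Evaluate the standard form [assuming x > 1]: now -3*log(x - 1) + 3*log(x + 3) + 3*atan(x/4)/2 + ∫(5/(x - 4)) dx + ∫(3/(x**2 + 4)) dx.
Step 6. Evaluate the standard form [assuming x > 4]: now 5*log(x - 4) - 3*log(x - 1) + 3*log(x + 3) + 3*atan(x/4)/2 + ∫(3/(x**2 + 4)) dx.
Step 7. Evaluate the standard form: now 5*log(x - 4) - 3*log(x - 1) + 3*log(x + 3) + 3*atan(x/4)/2 + 3*atan(x/2)/2.
Answer: 5*log(x - 4) - 3*log(x - 1) + 3*log(x + 3) + 3*atan(x/4)/2 + 3*atan(x/2)/2.


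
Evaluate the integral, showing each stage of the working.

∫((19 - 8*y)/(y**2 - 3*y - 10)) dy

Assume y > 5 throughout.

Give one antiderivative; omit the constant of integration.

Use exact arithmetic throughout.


Step 1. Decompose ∫((19 - 8*y)/(y**2 - 3*y - 10)) dy by partial fractions, (19 - 8*y)/(y**2 - 3*y - 10) = -5/(y + 2) - 3/(y - 5): now ∫(-3/(y - 5)) dy + ∫(-5/(y + 2)) dy.
Step 2. Evaluate the standard form [assuming y > 5]: now -3*log(y - 5) + ∫(-5/(y + 2)) dy.
Step 3. Evaluate the standard form [assuming y > -2]: now -3*log(y - 5) - 5*log(y + 2).
Answer: -3*log(y - 5) - 5*log(y + 2).


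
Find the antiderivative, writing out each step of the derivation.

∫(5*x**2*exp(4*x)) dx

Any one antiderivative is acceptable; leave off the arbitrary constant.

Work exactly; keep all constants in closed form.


Step 1. Integrate ∫(5*x**2*exp(4*x)) dx by parts with u = x**2, dv = (5*exp(4*x)) dx, so v = 5*exp(4*x)/4: now 5*x**2*exp(4*x)/4 + ∫(-5*x*exp(4*x)/2) dx.
Step 2. Integrate ∫(-5*x*exp(4*x)/2) dx by parts with u = x, dv = (-5*exp(4*x)/2) dx, so v = -5*exp(4*x)/8: now 5*x**2*exp(4*x)/4 - 5*x*exp(4*x)/8 + ∫(5*exp(4*x)/8) dx.
Step 3. Evaluate the standard form: now 5*x**2*exp(4*x)/4 - 5*x*exp(4*x)/8 + 5*exp(4*x)/32.
Answer: 5*x**2*exp(4*x)/4 - 5*x*exp(4*x)/8 + 5*exp(4*x)/32.


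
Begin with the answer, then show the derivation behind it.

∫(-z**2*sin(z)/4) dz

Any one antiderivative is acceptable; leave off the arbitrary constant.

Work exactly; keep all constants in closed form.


The answer is z**2*cos(z)/4 - z*sin(z)/2 - cos(z)/2.
Step 1. Integrate ∫(-z**2*sin(z)/4) dz by parts with u = z**2, dv = (-sin(z)/4) dz, so v = cos(z)/4: now z**2*cos(z)/4 + ∫(-z*cos(z)/2) dz.
Step 2. Integrate ∫(-z*cos(z)/2) dz by parts with u = z, dv = (-cos(z)/2) dz, so v = -sin(z)/2: now z**2*cos(z)/4 - z*sin(z)/2 + ∫(sin(z)/2) dz.
Step 3. Evaluate the standard form: now z**2*cos(z)/4 - z*sin(z)/2 - cos(z)/2.
Answer: z**2*cos(z)/4 - z*sin(z)/2 - cos(z)/2.


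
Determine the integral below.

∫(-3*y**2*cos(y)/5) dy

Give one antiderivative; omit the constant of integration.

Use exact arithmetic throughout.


Answer: -3*y**2*sin(y)/5 - 6*y*cos(y)/5 + 6*sin(y)/5.


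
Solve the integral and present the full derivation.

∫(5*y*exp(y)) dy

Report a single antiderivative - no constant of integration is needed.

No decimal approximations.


Step 1. Integrate ∫(5*y*exp(y)) dy by parts with u = y, dv = (5*exp(y)) dy, so v = 5*exp(y): now 5*y*exp(y) + ∫(-5*exp(y)) dy.
Step 2. Evaluate the standard form: now 5*y*exp(y) - 5*exp(y).
Answer: 5*y*exp(y) - 5*exp(y).


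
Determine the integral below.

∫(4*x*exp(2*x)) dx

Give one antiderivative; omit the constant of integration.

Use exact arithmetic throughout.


Answer: 2*x*exp(2*x) - exp(2*x).


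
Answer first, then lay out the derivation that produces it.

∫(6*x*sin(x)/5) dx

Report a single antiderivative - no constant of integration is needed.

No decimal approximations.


The answer is -6*x*cos(x)/5 + 6*sin(x)/5.
Step 1. Integrate ∫(6*x*sin(x)/5) dx by parts with u = x, dv = (6*sin(x)/5) dx, so v = -6*cos(x)/5: now -6*x*cos(x)/5 + ∫(6*cos(x)/5) dx.
Step 2. Evaluate the standard form: now -6*x*cos(x)/5 + 6*sin(x)/5.
Answer: -6*x*cos(x)/5 + 6*sin(x)/5.
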